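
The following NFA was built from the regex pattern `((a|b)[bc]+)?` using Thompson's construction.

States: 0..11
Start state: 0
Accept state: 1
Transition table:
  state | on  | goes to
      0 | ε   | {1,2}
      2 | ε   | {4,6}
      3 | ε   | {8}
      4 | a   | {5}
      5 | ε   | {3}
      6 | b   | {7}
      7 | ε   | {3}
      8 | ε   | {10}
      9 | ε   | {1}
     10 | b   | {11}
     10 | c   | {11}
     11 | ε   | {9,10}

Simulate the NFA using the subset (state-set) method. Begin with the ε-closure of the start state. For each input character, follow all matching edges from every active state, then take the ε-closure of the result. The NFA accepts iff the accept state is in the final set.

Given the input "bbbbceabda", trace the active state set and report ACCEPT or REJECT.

S₀ = ε-closure({0}) = {0,1,2,4,6}
'b' @ 1: {3,7,8,10}
'b' @ 2: {1,9,10,11}  [accepting]
'b' @ 3: {1,9,10,11}  [accepting]
'b' @ 4: {1,9,10,11}  [accepting]
'c' @ 5: {1,9,10,11}  [accepting]
'e' @ 6: {}  — dead — no transitions
rest 'abda' ignored (set empty)
final: {}; accept 1 not in set

Answer: REJECT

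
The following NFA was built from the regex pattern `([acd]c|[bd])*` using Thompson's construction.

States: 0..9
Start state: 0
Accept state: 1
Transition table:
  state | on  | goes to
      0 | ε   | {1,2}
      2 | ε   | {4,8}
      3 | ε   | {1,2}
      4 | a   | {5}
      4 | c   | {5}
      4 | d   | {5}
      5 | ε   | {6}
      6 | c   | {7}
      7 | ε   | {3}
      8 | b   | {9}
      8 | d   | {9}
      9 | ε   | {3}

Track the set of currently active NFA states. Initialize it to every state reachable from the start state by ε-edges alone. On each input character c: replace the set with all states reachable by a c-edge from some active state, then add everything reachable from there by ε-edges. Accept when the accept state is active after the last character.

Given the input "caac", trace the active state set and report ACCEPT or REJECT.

Answer: REJECT

Steps:
S₀ = ε-closure({0}) = {0,1,2,4,8}
'c' @ 1: {5,6}
'a' @ 2: {}  — dead — no transitions
rest 'ac' ignored (set empty)
after full input: {}  (accept=1 not in)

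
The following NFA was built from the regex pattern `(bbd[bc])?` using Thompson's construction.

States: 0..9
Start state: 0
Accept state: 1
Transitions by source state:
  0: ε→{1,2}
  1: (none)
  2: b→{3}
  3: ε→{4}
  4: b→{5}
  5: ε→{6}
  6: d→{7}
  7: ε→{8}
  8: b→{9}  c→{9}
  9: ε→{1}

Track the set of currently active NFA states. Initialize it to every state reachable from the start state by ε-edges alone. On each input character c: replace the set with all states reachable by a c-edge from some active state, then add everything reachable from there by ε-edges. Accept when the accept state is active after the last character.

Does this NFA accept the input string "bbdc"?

initial (ε-close {0}): {0,1,2}
'b' @ 1: {3,4}
'b' @ 2: {5,6}
'd' @ 3: {7,8}
'c' @ 4: {1,9}  ✓accept
after full input: {1,9}  (accept=1 in)

Answer: ACCEPT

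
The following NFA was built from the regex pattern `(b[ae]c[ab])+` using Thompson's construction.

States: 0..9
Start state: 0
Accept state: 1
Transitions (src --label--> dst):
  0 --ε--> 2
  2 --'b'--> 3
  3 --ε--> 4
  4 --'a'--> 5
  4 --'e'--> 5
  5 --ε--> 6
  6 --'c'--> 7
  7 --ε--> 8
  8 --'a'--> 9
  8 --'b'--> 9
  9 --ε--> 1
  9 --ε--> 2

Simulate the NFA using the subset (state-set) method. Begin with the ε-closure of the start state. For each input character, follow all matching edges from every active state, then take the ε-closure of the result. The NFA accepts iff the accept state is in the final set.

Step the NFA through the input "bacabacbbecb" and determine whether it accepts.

Answer: ACCEPT

Derivation:
start: ε-closure({0}) = {0,2}
'b' @ 1: {3,4}
'a' @ 2: {5,6}
'c' @ 3: {7,8}
'a' @ 4: {1,2,9}  ✓accept
'b' @ 5: {3,4}
'a' @ 6: {5,6}
'c' @ 7: {7,8}
'b' @ 8: {1,2,9}  ✓accept
'b' @ 9: {3,4}
'e' @ 10: {5,6}
'c' @ 11: {7,8}
'b' @ 12: {1,2,9}  ✓accept
final: {1,2,9}; accept 1 in set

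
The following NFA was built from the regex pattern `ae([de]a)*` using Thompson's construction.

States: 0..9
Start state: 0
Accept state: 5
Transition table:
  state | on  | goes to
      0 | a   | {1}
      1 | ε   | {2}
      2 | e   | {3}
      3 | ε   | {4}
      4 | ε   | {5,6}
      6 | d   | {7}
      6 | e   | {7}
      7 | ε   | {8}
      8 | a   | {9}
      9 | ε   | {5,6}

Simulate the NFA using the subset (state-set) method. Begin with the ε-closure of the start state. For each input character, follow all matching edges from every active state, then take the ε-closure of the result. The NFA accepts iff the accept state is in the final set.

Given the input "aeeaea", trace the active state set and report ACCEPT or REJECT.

start: ε-closure({0}) = {0}
'a' @ 1: {1,2}
'e' @ 2: {3,4,5,6}  ✓accept
'e' @ 3: {7,8}
'a' @ 4: {5,6,9}  ✓accept
'e' @ 5: {7,8}
'a' @ 6: {5,6,9}  ✓accept
after full input: {5,6,9}  (accept=5 in)

Answer: ACCEPT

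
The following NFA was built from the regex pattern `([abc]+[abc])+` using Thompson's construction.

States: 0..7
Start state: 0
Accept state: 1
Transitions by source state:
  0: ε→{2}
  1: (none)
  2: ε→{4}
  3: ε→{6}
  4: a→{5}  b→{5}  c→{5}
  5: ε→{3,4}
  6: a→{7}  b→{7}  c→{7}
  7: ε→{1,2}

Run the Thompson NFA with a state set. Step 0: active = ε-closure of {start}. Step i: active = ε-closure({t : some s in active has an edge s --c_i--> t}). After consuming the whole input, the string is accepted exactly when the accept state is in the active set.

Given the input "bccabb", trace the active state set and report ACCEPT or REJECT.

start: ε-closure({0}) = {0,2,4}
'b' @ 1: {3,4,5,6}
'c' @ 2: {1,2,3,4,5,6,7}  [accepting]
'c' @ 3: {1,2,3,4,5,6,7}  [accepting]
'a' @ 4: {1,2,3,4,5,6,7}  [accepting]
'b' @ 5: {1,2,3,4,5,6,7}  [accepting]
'b' @ 6: {1,2,3,4,5,6,7}  [accepting]
after full input: {1,2,3,4,5,6,7}  (accept=1 in)

Answer: ACCEPT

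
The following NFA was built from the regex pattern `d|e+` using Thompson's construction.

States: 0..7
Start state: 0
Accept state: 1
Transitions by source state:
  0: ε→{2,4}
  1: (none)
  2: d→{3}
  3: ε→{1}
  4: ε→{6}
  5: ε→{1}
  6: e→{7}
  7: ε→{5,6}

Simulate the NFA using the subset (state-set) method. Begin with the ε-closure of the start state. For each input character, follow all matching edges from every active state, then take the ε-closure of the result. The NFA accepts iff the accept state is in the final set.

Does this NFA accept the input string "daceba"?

initial (ε-close {0}): {0,2,4,6}
'd' @ 1: {1,3}  ✓accept
'a' @ 2: {}  — dead — no transitions
rest 'ceba' ignored (set empty)
final: {}; accept 1 not in set

Answer: REJECT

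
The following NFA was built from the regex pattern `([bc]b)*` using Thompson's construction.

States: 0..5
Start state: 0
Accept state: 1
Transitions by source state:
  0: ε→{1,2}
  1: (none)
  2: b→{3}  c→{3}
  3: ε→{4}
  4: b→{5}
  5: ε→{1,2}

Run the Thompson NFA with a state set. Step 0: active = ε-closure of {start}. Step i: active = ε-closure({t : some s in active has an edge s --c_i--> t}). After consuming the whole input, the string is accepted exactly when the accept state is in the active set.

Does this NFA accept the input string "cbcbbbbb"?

start: ε-closure({0}) = {0,1,2}
'c' @ 1: {3,4}
'b' @ 2: {1,2,5}  [accepting]
'c' @ 3: {3,4}
'b' @ 4: {1,2,5}  [accepting]
'b' @ 5: {3,4}
'b' @ 6: {1,2,5}  [accepting]
'b' @ 7: {3,4}
'b' @ 8: {1,2,5}  [accepting]
end set {1,2,5} — state 1 in

Answer: ACCEPT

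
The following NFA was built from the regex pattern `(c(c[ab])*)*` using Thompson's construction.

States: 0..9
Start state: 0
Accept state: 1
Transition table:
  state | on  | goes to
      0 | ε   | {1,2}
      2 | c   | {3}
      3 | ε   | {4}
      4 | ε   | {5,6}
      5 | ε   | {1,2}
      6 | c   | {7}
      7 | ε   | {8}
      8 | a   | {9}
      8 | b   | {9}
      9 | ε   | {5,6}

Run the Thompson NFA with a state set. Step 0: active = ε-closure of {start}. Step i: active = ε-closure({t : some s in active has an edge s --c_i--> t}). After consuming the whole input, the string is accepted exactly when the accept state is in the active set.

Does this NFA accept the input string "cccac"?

initial (ε-close {0}): {0,1,2}
'c' @ 1: {1,2,3,4,5,6}  ✓accept
'c' @ 2: {1,2,3,4,5,6,7,8}  ✓accept
'c' @ 3: {1,2,3,4,5,6,7,8}  ✓accept
'a' @ 4: {1,2,5,6,9}  ✓accept
'c' @ 5: {1,2,3,4,5,6,7,8}  ✓accept
final: {1,2,3,4,5,6,7,8}; accept 1 in set

Answer: ACCEPT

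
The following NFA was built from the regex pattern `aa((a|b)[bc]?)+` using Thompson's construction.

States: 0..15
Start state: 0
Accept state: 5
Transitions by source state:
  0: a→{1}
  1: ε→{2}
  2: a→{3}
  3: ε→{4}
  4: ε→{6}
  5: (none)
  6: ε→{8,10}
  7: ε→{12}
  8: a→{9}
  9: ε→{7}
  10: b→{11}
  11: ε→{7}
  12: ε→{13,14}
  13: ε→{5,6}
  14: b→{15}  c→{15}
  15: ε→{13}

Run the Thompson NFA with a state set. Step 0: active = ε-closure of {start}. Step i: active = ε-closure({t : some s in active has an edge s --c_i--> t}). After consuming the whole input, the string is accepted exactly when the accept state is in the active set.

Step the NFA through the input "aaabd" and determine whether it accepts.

Answer: REJECT

Steps:
start: ε-closure({0}) = {0}
'a' @ 1: {1,2}
'a' @ 2: {3,4,6,8,10}
'a' @ 3: {5,6,7,8,9,10,12,13,14}  (accept∈set)
'b' @ 4: {5,6,7,8,10,11,12,13,14,15}  (accept∈set)
'd' @ 5: {}  — state set empty
end set {} — state 5 not in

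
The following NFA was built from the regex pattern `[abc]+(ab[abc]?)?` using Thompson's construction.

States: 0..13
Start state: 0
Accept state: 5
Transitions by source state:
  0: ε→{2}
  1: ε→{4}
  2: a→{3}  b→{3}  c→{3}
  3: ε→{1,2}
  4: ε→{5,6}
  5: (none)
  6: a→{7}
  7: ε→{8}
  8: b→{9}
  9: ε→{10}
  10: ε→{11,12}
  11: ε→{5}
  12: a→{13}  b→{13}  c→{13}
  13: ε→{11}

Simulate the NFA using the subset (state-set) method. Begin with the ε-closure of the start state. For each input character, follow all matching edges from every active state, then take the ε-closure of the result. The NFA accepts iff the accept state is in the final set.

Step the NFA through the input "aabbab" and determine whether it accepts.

Answer: ACCEPT

Derivation:
start: ε-closure({0}) = {0,2}
'a' @ 1: {1,2,3,4,5,6}  (accept∈set)
'a' @ 2: {1,2,3,4,5,6,7,8}  (accept∈set)
'b' @ 3: {1,2,3,4,5,6,9,10,11,12}  (accept∈set)
'b' @ 4: {1,2,3,4,5,6,11,13}  (accept∈set)
'a' @ 5: {1,2,3,4,5,6,7,8}  (accept∈set)
'b' @ 6: {1,2,3,4,5,6,9,10,11,12}  (accept∈set)
end set {1,2,3,4,5,6,9,10,11,12} — state 5 in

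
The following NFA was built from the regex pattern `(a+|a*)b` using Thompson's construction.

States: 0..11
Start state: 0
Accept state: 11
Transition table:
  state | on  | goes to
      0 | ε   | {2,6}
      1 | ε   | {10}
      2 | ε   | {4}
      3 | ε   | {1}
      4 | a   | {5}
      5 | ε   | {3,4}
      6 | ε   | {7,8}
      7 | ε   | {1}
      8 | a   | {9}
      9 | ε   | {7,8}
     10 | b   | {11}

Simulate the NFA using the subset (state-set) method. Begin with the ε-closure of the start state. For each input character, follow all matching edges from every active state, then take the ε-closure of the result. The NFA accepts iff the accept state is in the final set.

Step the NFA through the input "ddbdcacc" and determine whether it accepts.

Answer: REJECT

Derivation:
initial (ε-close {0}): {0,1,2,4,6,7,8,10}
'd' @ 1: {}  — dead — no transitions
rest 'dbdcacc' ignored (set empty)
final: {}; accept 11 not in set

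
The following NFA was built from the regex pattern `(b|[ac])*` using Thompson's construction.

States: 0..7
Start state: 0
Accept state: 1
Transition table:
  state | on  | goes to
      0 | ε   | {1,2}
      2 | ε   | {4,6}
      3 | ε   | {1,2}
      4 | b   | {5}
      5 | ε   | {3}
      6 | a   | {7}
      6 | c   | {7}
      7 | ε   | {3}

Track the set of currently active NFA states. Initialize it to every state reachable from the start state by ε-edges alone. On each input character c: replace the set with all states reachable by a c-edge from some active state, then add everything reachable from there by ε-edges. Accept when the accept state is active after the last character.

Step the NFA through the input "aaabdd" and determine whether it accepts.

initial (ε-close {0}): {0,1,2,4,6}
'a' @ 1: {1,2,3,4,6,7}  ✓accept
'a' @ 2: {1,2,3,4,6,7}  ✓accept
'a' @ 3: {1,2,3,4,6,7}  ✓accept
'b' @ 4: {1,2,3,4,5,6}  ✓accept
'd' @ 5: {}  — state set empty
rest 'd' ignored (set empty)
final: {}; accept 1 not in set

Answer: REJECT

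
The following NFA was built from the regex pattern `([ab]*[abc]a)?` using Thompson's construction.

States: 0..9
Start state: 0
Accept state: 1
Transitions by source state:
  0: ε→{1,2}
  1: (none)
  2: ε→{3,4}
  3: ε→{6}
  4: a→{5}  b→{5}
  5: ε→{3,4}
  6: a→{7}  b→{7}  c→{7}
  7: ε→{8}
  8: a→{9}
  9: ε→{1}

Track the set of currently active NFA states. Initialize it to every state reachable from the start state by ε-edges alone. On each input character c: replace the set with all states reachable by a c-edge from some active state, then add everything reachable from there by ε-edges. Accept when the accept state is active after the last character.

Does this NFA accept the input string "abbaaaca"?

S₀ = ε-closure({0}) = {0,1,2,3,4,6}
'a' @ 1: {3,4,5,6,7,8}
'b' @ 2: {3,4,5,6,7,8}
'b' @ 3: {3,4,5,6,7,8}
'a' @ 4: {1,3,4,5,6,7,8,9}  (accept∈set)
'a' @ 5: {1,3,4,5,6,7,8,9}  (accept∈set)
'a' @ 6: {1,3,4,5,6,7,8,9}  (accept∈set)
'c' @ 7: {7,8}
'a' @ 8: {1,9}  (accept∈set)
end set {1,9} — state 1 in

Answer: ACCEPT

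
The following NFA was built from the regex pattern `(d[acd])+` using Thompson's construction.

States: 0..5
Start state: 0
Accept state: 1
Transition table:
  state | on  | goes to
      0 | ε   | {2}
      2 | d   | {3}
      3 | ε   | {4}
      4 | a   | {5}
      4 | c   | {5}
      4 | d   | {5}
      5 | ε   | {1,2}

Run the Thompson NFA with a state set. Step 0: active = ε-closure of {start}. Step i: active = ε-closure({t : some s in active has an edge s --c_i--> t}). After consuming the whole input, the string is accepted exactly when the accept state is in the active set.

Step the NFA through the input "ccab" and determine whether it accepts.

initial (ε-close {0}): {0,2}
'c' @ 1: {}  — dead — no transitions
rest 'cab' ignored (set empty)
end set {} — state 1 not in

Answer: REJECT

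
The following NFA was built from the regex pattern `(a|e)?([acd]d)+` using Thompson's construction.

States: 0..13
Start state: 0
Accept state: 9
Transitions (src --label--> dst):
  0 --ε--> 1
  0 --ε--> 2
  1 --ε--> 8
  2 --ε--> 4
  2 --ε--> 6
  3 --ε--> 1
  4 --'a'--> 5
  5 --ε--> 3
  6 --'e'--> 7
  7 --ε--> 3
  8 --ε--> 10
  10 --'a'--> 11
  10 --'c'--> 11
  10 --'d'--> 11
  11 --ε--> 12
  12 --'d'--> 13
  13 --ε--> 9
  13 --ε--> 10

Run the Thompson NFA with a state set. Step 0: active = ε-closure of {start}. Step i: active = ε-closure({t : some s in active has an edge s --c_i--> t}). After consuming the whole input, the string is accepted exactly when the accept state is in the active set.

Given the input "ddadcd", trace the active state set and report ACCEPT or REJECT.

S₀ = ε-closure({0}) = {0,1,2,4,6,8,10}
'd' @ 1: {11,12}
'd' @ 2: {9,10,13}  ✓accept
'a' @ 3: {11,12}
'd' @ 4: {9,10,13}  ✓accept
'c' @ 5: {11,12}
'd' @ 6: {9,10,13}  ✓accept
final: {9,10,13}; accept 9 in set

Answer: ACCEPT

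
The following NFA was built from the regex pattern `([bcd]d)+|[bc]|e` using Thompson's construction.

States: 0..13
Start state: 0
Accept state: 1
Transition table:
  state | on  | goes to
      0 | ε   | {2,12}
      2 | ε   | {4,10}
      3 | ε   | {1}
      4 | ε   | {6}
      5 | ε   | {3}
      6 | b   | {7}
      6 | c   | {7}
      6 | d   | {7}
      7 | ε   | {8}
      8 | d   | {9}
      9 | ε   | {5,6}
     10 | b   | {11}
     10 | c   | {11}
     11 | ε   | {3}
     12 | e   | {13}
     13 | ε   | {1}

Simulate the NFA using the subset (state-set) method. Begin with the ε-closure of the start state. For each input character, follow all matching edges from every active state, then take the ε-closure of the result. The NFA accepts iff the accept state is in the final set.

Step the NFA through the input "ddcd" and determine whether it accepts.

Answer: ACCEPT

Trace:
initial (ε-close {0}): {0,2,4,6,10,12}
'd' @ 1: {7,8}
'd' @ 2: {1,3,5,6,9}  (accept∈set)
'c' @ 3: {7,8}
'd' @ 4: {1,3,5,6,9}  (accept∈set)
after full input: {1,3,5,6,9}  (accept=1 in)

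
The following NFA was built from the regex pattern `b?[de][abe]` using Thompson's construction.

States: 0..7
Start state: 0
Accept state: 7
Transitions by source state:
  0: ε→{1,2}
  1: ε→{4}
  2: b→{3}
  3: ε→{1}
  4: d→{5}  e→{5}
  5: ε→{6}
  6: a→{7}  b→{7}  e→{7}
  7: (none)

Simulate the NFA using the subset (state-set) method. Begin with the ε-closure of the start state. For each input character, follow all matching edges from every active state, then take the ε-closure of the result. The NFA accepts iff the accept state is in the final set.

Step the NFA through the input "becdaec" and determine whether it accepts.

S₀ = ε-closure({0}) = {0,1,2,4}
'b' @ 1: {1,3,4}
'e' @ 2: {5,6}
'c' @ 3: {}  — state set empty
rest 'daec' ignored (set empty)
after full input: {}  (accept=7 not in)

Answer: REJECT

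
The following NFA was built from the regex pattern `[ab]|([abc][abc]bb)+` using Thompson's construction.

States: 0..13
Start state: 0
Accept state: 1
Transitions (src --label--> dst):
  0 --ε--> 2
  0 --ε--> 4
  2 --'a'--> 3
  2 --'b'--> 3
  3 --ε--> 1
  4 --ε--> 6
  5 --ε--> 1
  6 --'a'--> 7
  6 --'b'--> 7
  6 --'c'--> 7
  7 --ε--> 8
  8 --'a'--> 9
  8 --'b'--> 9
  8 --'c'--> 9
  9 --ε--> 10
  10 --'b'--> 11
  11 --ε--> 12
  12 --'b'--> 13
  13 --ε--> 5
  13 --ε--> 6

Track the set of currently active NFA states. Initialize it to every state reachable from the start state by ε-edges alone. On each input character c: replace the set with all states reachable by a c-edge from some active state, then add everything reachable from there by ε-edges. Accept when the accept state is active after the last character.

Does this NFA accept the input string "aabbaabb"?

initial (ε-close {0}): {0,2,4,6}
'a' @ 1: {1,3,7,8}  [accepting]
'a' @ 2: {9,10}
'b' @ 3: {11,12}
'b' @ 4: {1,5,6,13}  [accepting]
'a' @ 5: {7,8}
'a' @ 6: {9,10}
'b' @ 7: {11,12}
'b' @ 8: {1,5,6,13}  [accepting]
after full input: {1,5,6,13}  (accept=1 in)

Answer: ACCEPT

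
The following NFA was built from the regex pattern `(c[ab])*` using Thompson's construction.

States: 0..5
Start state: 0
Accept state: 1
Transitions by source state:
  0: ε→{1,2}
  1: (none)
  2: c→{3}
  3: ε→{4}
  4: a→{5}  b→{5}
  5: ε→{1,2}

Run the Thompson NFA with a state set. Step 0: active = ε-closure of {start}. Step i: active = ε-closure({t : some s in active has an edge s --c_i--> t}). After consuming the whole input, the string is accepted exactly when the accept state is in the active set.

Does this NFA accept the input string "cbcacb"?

Answer: ACCEPT

Trace:
S₀ = ε-closure({0}) = {0,1,2}
'c' @ 1: {3,4}
'b' @ 2: {1,2,5}  [accepting]
'c' @ 3: {3,4}
'a' @ 4: {1,2,5}  [accepting]
'c' @ 5: {3,4}
'b' @ 6: {1,2,5}  [accepting]
final: {1,2,5}; accept 1 in set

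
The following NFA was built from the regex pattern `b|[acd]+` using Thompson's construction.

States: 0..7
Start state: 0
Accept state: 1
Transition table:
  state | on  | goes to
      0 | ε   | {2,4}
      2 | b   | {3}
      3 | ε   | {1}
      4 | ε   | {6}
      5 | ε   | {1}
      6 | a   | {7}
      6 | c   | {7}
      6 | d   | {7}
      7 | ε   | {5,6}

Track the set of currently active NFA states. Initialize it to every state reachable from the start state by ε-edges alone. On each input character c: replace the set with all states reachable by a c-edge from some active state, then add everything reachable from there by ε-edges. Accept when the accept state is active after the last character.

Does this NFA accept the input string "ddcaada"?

Answer: ACCEPT

Steps:
initial (ε-close {0}): {0,2,4,6}
'd' @ 1: {1,5,6,7}  (accept∈set)
'd' @ 2: {1,5,6,7}  (accept∈set)
'c' @ 3: {1,5,6,7}  (accept∈set)
'a' @ 4: {1,5,6,7}  (accept∈set)
'a' @ 5: {1,5,6,7}  (accept∈set)
'd' @ 6: {1,5,6,7}  (accept∈set)
'a' @ 7: {1,5,6,7}  (accept∈set)
end set {1,5,6,7} — state 1 in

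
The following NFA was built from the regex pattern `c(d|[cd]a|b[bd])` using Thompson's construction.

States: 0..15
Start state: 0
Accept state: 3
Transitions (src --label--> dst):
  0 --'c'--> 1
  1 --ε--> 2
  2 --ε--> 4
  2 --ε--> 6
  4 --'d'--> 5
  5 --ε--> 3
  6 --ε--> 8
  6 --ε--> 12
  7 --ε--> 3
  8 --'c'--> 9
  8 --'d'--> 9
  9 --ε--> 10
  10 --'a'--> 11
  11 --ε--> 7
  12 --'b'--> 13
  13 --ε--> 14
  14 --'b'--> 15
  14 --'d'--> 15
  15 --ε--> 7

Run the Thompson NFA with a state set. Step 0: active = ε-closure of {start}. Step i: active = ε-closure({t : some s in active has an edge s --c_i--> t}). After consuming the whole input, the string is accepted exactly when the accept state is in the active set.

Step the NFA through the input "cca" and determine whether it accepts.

Answer: ACCEPT

Trace:
S₀ = ε-closure({0}) = {0}
'c' @ 1: {1,2,4,6,8,12}
'c' @ 2: {9,10}
'a' @ 3: {3,7,11}  ✓accept
end set {3,7,11} — state 3 in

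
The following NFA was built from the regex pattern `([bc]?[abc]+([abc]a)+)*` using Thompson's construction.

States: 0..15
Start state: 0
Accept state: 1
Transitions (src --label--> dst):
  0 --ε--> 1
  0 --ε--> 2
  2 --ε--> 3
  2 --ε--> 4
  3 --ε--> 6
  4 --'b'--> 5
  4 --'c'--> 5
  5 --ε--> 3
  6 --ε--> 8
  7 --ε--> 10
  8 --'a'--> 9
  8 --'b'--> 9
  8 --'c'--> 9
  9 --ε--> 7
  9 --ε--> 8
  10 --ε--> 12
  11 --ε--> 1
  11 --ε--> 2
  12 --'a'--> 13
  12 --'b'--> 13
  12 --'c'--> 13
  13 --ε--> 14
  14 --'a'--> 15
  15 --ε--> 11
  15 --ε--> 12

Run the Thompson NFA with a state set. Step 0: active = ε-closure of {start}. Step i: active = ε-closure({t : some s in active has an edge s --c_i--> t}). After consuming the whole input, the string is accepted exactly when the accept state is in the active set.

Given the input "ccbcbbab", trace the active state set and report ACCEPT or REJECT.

S₀ = ε-closure({0}) = {0,1,2,3,4,6,8}
'c' @ 1: {3,5,6,7,8,9,10,12}
'c' @ 2: {7,8,9,10,12,13,14}
'b' @ 3: {7,8,9,10,12,13,14}
'c' @ 4: {7,8,9,10,12,13,14}
'b' @ 5: {7,8,9,10,12,13,14}
'b' @ 6: {7,8,9,10,12,13,14}
'a' @ 7: {1,2,3,4,6,7,8,9,10,11,12,13,14,15}  (accept∈set)
'b' @ 8: {3,5,6,7,8,9,10,12,13,14}
final: {3,5,6,7,8,9,10,12,13,14}; accept 1 not in set

Answer: REJECT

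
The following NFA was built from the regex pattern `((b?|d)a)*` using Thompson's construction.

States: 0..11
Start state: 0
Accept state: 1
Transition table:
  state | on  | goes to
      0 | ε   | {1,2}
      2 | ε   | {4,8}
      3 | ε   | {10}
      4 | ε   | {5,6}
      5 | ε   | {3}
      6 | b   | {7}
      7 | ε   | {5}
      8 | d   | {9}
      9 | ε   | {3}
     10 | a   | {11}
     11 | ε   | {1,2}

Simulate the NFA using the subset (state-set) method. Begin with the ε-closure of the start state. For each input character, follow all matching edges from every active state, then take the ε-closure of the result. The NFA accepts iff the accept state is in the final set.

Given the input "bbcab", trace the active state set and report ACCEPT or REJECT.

Answer: REJECT

Derivation:
start: ε-closure({0}) = {0,1,2,3,4,5,6,8,10}
'b' @ 1: {3,5,7,10}
'b' @ 2: {}  — dead — no transitions
rest 'cab' ignored (set empty)
final: {}; accept 1 not in set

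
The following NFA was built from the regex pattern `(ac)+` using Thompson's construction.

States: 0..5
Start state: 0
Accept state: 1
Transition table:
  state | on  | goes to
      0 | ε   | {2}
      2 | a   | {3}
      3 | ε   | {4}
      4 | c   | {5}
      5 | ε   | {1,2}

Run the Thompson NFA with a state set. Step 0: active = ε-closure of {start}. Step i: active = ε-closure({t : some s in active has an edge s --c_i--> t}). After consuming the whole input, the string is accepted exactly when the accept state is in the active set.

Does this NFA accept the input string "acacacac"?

Answer: ACCEPT

Steps:
start: ε-closure({0}) = {0,2}
'a' @ 1: {3,4}
'c' @ 2: {1,2,5}  [accepting]
'a' @ 3: {3,4}
'c' @ 4: {1,2,5}  [accepting]
'a' @ 5: {3,4}
'c' @ 6: {1,2,5}  [accepting]
'a' @ 7: {3,4}
'c' @ 8: {1,2,5}  [accepting]
final: {1,2,5}; accept 1 in set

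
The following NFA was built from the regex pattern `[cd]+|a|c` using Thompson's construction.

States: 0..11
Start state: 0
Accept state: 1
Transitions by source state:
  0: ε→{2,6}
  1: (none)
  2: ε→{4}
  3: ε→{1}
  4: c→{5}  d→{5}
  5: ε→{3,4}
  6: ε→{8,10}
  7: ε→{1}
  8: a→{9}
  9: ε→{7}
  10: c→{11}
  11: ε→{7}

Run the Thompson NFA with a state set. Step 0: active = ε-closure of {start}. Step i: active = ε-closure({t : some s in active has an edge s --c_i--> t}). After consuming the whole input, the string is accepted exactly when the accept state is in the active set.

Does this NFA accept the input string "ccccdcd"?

S₀ = ε-closure({0}) = {0,2,4,6,8,10}
'c' @ 1: {1,3,4,5,7,11}  [accepting]
'c' @ 2: {1,3,4,5}  [accepting]
'c' @ 3: {1,3,4,5}  [accepting]
'c' @ 4: {1,3,4,5}  [accepting]
'd' @ 5: {1,3,4,5}  [accepting]
'c' @ 6: {1,3,4,5}  [accepting]
'd' @ 7: {1,3,4,5}  [accepting]
final: {1,3,4,5}; accept 1 in set

Answer: ACCEPT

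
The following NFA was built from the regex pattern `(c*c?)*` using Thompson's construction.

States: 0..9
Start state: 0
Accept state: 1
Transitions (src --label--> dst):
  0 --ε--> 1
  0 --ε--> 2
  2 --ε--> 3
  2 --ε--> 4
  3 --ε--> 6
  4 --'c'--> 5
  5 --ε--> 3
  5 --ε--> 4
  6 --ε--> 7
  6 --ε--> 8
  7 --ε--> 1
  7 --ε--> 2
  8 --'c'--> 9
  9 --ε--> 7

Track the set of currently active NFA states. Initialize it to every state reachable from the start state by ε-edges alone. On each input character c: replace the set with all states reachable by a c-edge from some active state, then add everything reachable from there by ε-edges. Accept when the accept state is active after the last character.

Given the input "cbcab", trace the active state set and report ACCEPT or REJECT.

start: ε-closure({0}) = {0,1,2,3,4,6,7,8}
'c' @ 1: {1,2,3,4,5,6,7,8,9}  ✓accept
'b' @ 2: {}  — dead — no transitions
rest 'cab' ignored (set empty)
final: {}; accept 1 not in set

Answer: REJECT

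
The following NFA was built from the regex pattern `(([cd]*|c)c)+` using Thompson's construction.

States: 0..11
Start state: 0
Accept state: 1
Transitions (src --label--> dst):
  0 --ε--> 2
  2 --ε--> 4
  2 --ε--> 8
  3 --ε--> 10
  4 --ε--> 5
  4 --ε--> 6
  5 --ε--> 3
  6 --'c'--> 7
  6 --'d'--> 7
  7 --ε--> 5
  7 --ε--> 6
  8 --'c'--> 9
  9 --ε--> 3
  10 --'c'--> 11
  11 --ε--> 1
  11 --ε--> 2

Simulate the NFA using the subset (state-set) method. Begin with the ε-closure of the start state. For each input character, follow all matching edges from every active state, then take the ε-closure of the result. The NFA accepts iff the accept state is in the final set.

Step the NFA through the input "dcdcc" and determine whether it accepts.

start: ε-closure({0}) = {0,2,3,4,5,6,8,10}
'd' @ 1: {3,5,6,7,10}
'c' @ 2: {1,2,3,4,5,6,7,8,10,11}  (accept∈set)
'd' @ 3: {3,5,6,7,10}
'c' @ 4: {1,2,3,4,5,6,7,8,10,11}  (accept∈set)
'c' @ 5: {1,2,3,4,5,6,7,8,9,10,11}  (accept∈set)
end set {1,2,3,4,5,6,7,8,9,10,11} — state 1 in

Answer: ACCEPT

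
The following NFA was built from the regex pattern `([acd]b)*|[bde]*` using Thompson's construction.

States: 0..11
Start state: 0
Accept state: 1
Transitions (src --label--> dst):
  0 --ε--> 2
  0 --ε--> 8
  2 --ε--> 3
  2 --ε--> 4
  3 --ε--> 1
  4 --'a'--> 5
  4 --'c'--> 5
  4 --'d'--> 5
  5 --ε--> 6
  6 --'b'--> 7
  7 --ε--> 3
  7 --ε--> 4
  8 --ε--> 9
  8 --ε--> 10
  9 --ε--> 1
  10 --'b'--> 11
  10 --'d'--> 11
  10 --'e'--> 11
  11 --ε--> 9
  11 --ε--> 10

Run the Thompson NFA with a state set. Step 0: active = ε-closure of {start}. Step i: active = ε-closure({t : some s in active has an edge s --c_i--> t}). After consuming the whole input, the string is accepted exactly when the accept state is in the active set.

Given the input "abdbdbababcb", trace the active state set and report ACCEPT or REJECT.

Answer: ACCEPT

Trace:
start: ε-closure({0}) = {0,1,2,3,4,8,9,10}
'a' @ 1: {5,6}
'b' @ 2: {1,3,4,7}  ✓accept
'd' @ 3: {5,6}
'b' @ 4: {1,3,4,7}  ✓accept
'd' @ 5: {5,6}
'b' @ 6: {1,3,4,7}  ✓accept
'a' @ 7: {5,6}
'b' @ 8: {1,3,4,7}  ✓accept
'a' @ 9: {5,6}
'b' @ 10: {1,3,4,7}  ✓accept
'c' @ 11: {5,6}
'b' @ 12: {1,3,4,7}  ✓accept
after full input: {1,3,4,7}  (accept=1 in)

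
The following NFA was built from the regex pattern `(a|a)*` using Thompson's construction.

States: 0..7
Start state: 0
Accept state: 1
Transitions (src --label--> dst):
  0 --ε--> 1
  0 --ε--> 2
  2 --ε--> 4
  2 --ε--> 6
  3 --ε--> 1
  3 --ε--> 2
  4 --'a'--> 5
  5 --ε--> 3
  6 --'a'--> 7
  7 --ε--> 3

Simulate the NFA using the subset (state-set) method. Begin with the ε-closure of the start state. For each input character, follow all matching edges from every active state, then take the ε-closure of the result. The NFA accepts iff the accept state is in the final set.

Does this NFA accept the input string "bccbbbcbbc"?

Answer: REJECT

Trace:
initial (ε-close {0}): {0,1,2,4,6}
'b' @ 1: {}  — dead — no transitions
rest 'ccbbbcbbc' ignored (set empty)
final: {}; accept 1 not in set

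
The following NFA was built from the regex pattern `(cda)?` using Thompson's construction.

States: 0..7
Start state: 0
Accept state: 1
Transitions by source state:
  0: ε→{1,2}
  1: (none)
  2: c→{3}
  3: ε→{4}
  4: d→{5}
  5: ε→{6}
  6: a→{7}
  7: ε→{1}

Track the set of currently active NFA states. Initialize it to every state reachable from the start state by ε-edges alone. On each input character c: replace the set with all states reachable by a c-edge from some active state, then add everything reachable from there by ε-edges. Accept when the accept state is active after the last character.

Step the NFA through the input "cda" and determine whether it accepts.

Answer: ACCEPT

Trace:
S₀ = ε-closure({0}) = {0,1,2}
'c' @ 1: {3,4}
'd' @ 2: {5,6}
'a' @ 3: {1,7}  ✓accept
end set {1,7} — state 1 in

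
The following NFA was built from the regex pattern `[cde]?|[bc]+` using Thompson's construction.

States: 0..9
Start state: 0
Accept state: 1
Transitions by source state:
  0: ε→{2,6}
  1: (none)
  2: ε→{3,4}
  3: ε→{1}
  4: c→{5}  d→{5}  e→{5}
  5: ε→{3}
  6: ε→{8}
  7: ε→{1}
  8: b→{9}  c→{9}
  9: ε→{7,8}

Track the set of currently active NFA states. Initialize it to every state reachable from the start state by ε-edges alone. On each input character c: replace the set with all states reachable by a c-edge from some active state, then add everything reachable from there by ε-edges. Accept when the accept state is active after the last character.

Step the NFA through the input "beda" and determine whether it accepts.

initial (ε-close {0}): {0,1,2,3,4,6,8}
'b' @ 1: {1,7,8,9}  ✓accept
'e' @ 2: {}  — no active states
rest 'da' ignored (set empty)
final: {}; accept 1 not in set

Answer: REJECT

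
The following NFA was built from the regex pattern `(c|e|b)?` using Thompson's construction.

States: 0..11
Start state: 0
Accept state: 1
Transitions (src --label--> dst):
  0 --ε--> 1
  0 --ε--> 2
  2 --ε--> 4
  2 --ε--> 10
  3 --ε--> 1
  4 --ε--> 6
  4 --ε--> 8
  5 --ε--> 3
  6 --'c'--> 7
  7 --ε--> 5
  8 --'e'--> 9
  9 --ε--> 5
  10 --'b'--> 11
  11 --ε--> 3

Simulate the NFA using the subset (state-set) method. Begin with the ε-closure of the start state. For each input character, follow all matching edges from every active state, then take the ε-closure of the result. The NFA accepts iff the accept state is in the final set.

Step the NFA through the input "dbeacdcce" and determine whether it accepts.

start: ε-closure({0}) = {0,1,2,4,6,8,10}
'd' @ 1: {}  — no active states
rest 'beacdcce' ignored (set empty)
after full input: {}  (accept=1 not in)

Answer: REJECT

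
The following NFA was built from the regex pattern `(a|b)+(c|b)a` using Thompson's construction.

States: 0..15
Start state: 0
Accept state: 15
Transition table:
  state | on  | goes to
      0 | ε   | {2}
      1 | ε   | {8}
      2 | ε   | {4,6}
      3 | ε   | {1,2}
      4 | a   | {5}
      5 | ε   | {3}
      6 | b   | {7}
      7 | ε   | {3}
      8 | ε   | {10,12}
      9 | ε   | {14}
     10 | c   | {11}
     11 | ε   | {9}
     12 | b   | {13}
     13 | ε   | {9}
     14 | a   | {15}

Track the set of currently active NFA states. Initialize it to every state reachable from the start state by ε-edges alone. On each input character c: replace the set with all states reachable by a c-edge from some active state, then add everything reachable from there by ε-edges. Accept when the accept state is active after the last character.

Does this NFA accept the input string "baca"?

Answer: ACCEPT

Derivation:
start: ε-closure({0}) = {0,2,4,6}
'b' @ 1: {1,2,3,4,6,7,8,10,12}
'a' @ 2: {1,2,3,4,5,6,8,10,12}
'c' @ 3: {9,11,14}
'a' @ 4: {15}  (accept∈set)
end set {15} — state 15 in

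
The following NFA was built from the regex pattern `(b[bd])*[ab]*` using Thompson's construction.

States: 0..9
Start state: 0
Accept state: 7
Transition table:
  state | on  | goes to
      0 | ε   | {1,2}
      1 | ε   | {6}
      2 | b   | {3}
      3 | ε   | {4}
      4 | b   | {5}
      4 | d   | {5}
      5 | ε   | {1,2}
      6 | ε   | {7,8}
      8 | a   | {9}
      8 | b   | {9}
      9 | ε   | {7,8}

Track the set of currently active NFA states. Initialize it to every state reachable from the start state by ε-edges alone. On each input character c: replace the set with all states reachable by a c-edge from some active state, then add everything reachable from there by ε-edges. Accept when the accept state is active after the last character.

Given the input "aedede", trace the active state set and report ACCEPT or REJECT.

start: ε-closure({0}) = {0,1,2,6,7,8}
'a' @ 1: {7,8,9}  [accepting]
'e' @ 2: {}  — dead — no transitions
rest 'dede' ignored (set empty)
final: {}; accept 7 not in set

Answer: REJECT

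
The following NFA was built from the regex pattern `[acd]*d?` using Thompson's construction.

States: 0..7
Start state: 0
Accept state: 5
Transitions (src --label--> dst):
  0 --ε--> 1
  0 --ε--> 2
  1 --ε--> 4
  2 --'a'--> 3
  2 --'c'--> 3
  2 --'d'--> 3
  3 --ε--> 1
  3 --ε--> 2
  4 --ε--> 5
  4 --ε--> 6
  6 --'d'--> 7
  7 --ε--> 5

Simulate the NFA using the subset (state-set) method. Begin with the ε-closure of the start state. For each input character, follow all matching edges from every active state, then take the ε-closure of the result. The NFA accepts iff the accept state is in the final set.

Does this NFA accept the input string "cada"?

Answer: ACCEPT

Trace:
start: ε-closure({0}) = {0,1,2,4,5,6}
'c' @ 1: {1,2,3,4,5,6}  [accepting]
'a' @ 2: {1,2,3,4,5,6}  [accepting]
'd' @ 3: {1,2,3,4,5,6,7}  [accepting]
'a' @ 4: {1,2,3,4,5,6}  [accepting]
end set {1,2,3,4,5,6} — state 5 in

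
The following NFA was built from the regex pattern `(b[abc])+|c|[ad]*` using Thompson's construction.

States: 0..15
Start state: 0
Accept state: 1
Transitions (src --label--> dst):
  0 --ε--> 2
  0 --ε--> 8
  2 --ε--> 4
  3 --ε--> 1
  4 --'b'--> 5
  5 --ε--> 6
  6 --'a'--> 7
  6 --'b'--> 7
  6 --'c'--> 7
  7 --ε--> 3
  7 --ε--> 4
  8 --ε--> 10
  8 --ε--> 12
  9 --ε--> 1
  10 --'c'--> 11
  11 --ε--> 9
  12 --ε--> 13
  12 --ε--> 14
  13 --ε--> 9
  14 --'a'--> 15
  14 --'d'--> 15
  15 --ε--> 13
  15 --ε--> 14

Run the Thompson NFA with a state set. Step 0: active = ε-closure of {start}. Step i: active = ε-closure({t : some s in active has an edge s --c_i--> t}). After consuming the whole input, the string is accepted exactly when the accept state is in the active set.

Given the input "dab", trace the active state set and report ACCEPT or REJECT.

Answer: REJECT

Trace:
S₀ = ε-closure({0}) = {0,1,2,4,8,9,10,12,13,14}
'd' @ 1: {1,9,13,14,15}  [accepting]
'a' @ 2: {1,9,13,14,15}  [accepting]
'b' @ 3: {}  — no active states
after full input: {}  (accept=1 not in)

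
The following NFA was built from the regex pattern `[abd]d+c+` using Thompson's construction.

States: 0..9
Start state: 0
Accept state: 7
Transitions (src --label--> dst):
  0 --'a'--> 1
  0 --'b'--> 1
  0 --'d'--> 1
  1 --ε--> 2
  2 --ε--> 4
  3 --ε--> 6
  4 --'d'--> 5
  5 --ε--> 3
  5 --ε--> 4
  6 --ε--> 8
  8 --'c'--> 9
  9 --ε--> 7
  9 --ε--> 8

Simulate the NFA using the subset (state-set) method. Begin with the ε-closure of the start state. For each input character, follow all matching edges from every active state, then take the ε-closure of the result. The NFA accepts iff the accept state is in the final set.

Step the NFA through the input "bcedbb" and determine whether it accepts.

Answer: REJECT

Steps:
initial (ε-close {0}): {0}
'b' @ 1: {1,2,4}
'c' @ 2: {}  — state set empty
rest 'edbb' ignored (set empty)
end set {} — state 7 not in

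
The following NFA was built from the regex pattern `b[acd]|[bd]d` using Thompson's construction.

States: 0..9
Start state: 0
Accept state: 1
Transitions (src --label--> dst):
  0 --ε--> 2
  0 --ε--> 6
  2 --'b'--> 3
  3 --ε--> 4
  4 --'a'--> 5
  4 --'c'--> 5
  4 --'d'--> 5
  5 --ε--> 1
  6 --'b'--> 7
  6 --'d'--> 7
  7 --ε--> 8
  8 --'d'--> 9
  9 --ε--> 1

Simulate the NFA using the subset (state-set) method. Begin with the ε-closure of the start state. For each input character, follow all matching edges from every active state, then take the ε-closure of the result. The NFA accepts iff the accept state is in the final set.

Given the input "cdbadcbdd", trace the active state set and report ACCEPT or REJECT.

Answer: REJECT

Trace:
start: ε-closure({0}) = {0,2,6}
'c' @ 1: {}  — no active states
rest 'dbadcbdd' ignored (set empty)
end set {} — state 1 not in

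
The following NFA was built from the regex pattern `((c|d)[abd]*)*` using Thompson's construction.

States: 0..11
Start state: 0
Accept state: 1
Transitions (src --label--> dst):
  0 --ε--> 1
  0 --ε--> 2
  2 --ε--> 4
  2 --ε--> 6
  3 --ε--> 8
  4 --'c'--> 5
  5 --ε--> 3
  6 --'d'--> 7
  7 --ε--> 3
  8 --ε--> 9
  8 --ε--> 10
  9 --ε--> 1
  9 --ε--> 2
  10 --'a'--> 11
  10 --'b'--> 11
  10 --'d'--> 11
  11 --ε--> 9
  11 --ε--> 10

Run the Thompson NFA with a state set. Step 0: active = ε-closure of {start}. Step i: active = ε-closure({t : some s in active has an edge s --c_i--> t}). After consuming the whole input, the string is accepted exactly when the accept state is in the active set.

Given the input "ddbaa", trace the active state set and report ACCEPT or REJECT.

Answer: ACCEPT

Trace:
start: ε-closure({0}) = {0,1,2,4,6}
'd' @ 1: {1,2,3,4,6,7,8,9,10}  (accept∈set)
'd' @ 2: {1,2,3,4,6,7,8,9,10,11}  (accept∈set)
'b' @ 3: {1,2,4,6,9,10,11}  (accept∈set)
'a' @ 4: {1,2,4,6,9,10,11}  (accept∈set)
'a' @ 5: {1,2,4,6,9,10,11}  (accept∈set)
end set {1,2,4,6,9,10,11} — state 1 in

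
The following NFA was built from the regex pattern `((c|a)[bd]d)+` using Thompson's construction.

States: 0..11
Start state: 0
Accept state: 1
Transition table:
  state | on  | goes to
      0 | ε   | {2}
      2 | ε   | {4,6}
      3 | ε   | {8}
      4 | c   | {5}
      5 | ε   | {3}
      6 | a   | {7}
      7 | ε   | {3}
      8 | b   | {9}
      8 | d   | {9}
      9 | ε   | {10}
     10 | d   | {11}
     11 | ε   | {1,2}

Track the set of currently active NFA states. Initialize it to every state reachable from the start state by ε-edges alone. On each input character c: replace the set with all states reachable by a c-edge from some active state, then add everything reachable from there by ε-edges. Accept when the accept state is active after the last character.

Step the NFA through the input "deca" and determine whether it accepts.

Answer: REJECT

Steps:
S₀ = ε-closure({0}) = {0,2,4,6}
'd' @ 1: {}  — state set empty
rest 'eca' ignored (set empty)
after full input: {}  (accept=1 not in)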